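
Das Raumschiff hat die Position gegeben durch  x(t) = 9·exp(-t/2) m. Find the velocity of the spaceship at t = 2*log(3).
To solve this, we need to take 1 derivative of our position equation x(t) = 9·exp(-t/2). Taking d/dt of x(t), we find v(t) = -9·exp(-t/2)/2. From the given velocity equation v(t) = -9·exp(-t/2)/2, we substitute t = 2*log(3) to get v = -3/2.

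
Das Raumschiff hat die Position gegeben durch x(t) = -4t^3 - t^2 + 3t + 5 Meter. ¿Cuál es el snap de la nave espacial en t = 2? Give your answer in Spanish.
Debemos derivar nuestra ecuación de la posición x(t) = -4·t^3 - t^2 + 3·t + 5 4 veces. Tomando d/dt de x(t), encontramos v(t) = -12·t^2 - 2·t + 3. La derivada de la velocidad da la aceleración: a(t) = -24·t - 2. La derivada de la aceleración da la sacudida: j(t) = -24. Derivando la sacudida, obtenemos el snap: s(t) = 0. Tenemos el snap s(t) = 0. Sustituyendo t = 2: s(2) = 0.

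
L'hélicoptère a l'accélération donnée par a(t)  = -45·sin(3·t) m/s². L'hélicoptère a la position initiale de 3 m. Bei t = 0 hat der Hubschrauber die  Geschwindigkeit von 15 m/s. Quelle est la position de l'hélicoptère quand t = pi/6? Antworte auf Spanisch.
Necesitamos integrar nuestra ecuación de la aceleración a(t) = -45·sin(3·t) 2 veces. Integrando la aceleración y usando la condición inicial v(0) = 15, obtenemos v(t) = 15·cos(3·t). Integrando la velocidad y usando la condición inicial x(0) = 3, obtenemos x(t) = 5·sin(3·t) + 3. Tenemos la posición x(t) = 5·sin(3·t) + 3. Sustituyendo t = pi/6: x(pi/6) = 8.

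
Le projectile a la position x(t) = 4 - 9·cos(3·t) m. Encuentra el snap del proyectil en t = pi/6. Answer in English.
Starting from position x(t) = 4 - 9·cos(3·t), we take 4 derivatives. Differentiating position, we get velocity: v(t) = 27·sin(3·t). Taking d/dt of v(t), we find a(t) = 81·cos(3·t). Differentiating acceleration, we get jerk: j(t) = -243·sin(3·t). Differentiating jerk, we get snap: s(t) = -729·cos(3·t). Using s(t) = -729·cos(3·t) and substituting t = pi/6, we find s = 0.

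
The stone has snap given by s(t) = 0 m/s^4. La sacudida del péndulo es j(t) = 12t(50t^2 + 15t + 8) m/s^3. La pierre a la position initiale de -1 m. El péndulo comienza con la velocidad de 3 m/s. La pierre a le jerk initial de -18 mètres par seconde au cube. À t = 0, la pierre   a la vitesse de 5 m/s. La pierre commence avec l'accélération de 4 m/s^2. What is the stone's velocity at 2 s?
We need to integrate our snap equation s(t) = 0 3 times. The integral of snap, with j(0) = -18, gives jerk: j(t) = -18. Integrating jerk and using the initial condition a(0) = 4, we get a(t) = 4 - 18·t. The antiderivative of acceleration is velocity. Using v(0) = 5, we get v(t) = -9·t^2 + 4·t + 5. We have velocity v(t) = -9·t^2 + 4·t + 5. Substituting t = 2: v(2) = -23.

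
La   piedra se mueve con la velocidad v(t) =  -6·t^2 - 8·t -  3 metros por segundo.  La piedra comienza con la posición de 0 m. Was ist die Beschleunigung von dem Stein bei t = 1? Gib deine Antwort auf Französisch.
En partant de la vitesse v(t) = -6·t^2 - 8·t - 3, nous prenons 1 dérivée. En dérivant la vitesse, nous obtenons l'accélération: a(t) = -12·t - 8. Nous avons l'accélération a(t) = -12·t - 8. En substituant t = 1: a(1) = -20.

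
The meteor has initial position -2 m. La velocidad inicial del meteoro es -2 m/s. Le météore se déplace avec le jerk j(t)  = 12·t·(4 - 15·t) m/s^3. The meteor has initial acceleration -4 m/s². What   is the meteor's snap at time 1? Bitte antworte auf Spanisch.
Partiendo de la sacudida j(t) = 12·t·(4 - 15·t), tomamos 1 derivada. Derivando la sacudida, obtenemos el snap: s(t) = 48 - 360·t. De la ecuación del snap s(t) = 48 - 360·t, sustituimos t = 1 para obtener s = -312.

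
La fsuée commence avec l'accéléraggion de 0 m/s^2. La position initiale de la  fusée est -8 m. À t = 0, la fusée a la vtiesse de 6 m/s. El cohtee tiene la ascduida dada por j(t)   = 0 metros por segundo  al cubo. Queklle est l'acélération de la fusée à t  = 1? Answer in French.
Nous devons intégrer notre équation du jerk j(t) = 0 1 fois. En prenant ∫j(t)dt et en appliquant a(0) = 0, nous trouvons a(t) = 0. Nous avons l'accélération a(t) = 0. En substituant t = 1: a(1) = 0.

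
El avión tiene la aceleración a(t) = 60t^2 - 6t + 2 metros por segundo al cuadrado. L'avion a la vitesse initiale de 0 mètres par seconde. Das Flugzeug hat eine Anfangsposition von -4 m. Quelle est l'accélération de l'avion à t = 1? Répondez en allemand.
Wir haben die Beschleunigung a(t) = 60·t^2 - 6·t + 2. Durch Einsetzen von t = 1: a(1) = 56.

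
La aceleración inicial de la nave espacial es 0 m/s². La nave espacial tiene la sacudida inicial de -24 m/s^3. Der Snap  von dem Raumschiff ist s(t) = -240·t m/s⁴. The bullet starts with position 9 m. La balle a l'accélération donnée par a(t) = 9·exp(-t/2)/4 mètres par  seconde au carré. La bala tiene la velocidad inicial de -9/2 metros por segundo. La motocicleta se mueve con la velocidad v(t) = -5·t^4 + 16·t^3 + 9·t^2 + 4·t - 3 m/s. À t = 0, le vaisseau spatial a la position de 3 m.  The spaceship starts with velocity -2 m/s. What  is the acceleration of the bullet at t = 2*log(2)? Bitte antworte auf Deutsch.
Mit a(t) = 9·exp(-t/2)/4 und Einsetzen von t = 2*log(2), finden wir a = 9/8.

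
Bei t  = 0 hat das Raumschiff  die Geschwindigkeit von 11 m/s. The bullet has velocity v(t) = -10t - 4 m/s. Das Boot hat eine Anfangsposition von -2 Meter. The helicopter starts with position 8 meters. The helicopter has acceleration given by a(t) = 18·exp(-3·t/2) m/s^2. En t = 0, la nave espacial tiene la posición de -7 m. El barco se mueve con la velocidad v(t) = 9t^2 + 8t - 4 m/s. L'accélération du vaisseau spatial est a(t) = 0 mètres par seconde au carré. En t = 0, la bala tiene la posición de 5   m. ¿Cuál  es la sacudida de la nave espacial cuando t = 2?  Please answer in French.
Pour résoudre ceci, nous devons prendre 1 dérivée de notre équation de l'accélération a(t) = 0. En dérivant l'accélération, nous obtenons le jerk: j(t) = 0. Nous avons le jerk j(t) = 0. En substituant t = 2: j(2) = 0.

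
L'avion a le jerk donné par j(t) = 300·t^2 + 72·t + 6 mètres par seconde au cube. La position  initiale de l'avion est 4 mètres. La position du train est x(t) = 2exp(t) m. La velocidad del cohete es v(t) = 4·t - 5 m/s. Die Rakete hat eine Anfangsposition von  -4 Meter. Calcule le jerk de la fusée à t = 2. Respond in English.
Starting from velocity v(t) = 4·t - 5, we take 2 derivatives. The derivative of velocity gives acceleration: a(t) = 4. Differentiating acceleration, we get jerk: j(t) = 0. From the given jerk equation j(t) = 0, we substitute t = 2 to get j = 0.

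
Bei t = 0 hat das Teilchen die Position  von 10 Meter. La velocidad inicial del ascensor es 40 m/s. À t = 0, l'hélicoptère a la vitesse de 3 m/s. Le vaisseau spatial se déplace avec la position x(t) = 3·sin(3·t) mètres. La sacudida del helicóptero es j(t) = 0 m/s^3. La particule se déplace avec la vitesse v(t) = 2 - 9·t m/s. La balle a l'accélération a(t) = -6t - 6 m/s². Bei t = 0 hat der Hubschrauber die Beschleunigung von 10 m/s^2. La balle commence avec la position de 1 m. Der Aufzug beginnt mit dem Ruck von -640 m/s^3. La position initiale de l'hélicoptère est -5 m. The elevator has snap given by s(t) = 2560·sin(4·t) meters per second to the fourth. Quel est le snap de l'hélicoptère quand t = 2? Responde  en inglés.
Starting from jerk j(t) = 0, we take 1 derivative. Taking d/dt of j(t), we find s(t) = 0. Using s(t) = 0 and substituting t = 2, we find s = 0.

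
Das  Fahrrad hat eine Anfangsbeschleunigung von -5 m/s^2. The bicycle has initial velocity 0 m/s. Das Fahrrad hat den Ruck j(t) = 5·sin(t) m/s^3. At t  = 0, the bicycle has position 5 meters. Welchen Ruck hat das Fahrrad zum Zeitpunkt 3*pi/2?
Mit j(t) = 5·sin(t) und Einsetzen von t = 3*pi/2, finden wir j = -5.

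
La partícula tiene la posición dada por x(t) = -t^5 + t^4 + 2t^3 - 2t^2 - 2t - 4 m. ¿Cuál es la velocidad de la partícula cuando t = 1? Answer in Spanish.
Para resolver esto, necesitamos tomar 1 derivada de nuestra ecuación de la posición x(t) = -t^5 + t^4 + 2·t^3 - 2·t^2 - 2·t - 4. La derivada de la posición da la velocidad: v(t) = -5·t^4 + 4·t^3 + 6·t^2 - 4·t - 2. Usando v(t) = -5·t^4 + 4·t^3 + 6·t^2 - 4·t - 2 y sustituyendo t = 1, encontramos v = -1.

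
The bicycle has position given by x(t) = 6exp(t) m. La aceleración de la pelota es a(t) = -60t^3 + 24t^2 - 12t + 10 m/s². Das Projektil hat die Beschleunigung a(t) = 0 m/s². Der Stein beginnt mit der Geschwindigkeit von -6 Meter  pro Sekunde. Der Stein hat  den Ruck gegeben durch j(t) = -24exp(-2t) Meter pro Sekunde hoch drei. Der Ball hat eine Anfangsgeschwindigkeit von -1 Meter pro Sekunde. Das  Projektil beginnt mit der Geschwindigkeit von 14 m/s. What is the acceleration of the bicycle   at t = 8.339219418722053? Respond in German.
Wir müssen unsere Gleichung für die Position x(t) = 6·exp(t) 2-mal ableiten. Mit d/dt von x(t) finden wir v(t) = 6·exp(t). Durch Ableiten von der Geschwindigkeit erhalten wir die Beschleunigung: a(t) = 6·exp(t). Mit a(t) = 6·exp(t) und Einsetzen von t = 8.339219418722053, finden wir a = 25108.9312356455.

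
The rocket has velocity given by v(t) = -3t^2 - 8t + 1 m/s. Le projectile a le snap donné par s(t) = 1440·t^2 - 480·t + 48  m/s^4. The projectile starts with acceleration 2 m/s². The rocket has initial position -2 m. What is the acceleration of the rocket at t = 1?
We must differentiate our velocity equation v(t) = -3·t^2 - 8·t + 1 1 time. The derivative of velocity gives acceleration: a(t) = -6·t - 8. We have acceleration a(t) = -6·t - 8. Substituting t = 1: a(1) = -14.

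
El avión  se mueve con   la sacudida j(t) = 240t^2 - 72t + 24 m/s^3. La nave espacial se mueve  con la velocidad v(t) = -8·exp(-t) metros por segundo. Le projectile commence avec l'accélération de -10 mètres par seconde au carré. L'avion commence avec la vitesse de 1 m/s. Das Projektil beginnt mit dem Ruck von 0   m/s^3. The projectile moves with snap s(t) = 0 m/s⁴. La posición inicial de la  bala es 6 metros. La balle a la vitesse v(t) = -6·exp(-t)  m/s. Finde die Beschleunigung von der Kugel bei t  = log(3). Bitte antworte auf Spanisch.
Para resolver esto, necesitamos tomar 1 derivada de nuestra ecuación de la velocidad v(t) = -6·exp(-t). Derivando la velocidad, obtenemos la aceleración: a(t) = 6·exp(-t). Usando a(t) = 6·exp(-t) y sustituyendo t = log(3), encontramos a = 2.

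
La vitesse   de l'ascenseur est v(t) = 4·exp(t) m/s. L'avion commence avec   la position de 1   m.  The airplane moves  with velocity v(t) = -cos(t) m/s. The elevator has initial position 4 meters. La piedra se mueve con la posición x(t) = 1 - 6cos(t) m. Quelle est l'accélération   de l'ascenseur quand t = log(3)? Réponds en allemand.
Wir müssen unsere Gleichung für die Geschwindigkeit v(t) = 4·exp(t) 1-mal ableiten. Die Ableitung von der Geschwindigkeit ergibt die Beschleunigung: a(t) = 4·exp(t). Wir haben die Beschleunigung a(t) = 4·exp(t). Durch Einsetzen von t = log(3): a(log(3)) = 12.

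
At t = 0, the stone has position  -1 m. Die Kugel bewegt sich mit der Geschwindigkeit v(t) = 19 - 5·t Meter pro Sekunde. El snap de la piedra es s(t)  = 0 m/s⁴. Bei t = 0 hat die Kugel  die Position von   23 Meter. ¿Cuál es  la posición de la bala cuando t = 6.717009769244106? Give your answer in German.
Ausgehend von der Geschwindigkeit v(t) = 19 - 5·t, nehmen wir 1 Integral. Die Stammfunktion von der Geschwindigkeit ist die Position. Mit x(0) = 23 erhalten wir x(t) = -5·t^2/2 + 19·t + 23. Wir haben die Position x(t) = -5·t^2/2 + 19·t + 23. Durch Einsetzen von t = 6.717009769244106: x(6.717009769244106) = 37.8276350153361.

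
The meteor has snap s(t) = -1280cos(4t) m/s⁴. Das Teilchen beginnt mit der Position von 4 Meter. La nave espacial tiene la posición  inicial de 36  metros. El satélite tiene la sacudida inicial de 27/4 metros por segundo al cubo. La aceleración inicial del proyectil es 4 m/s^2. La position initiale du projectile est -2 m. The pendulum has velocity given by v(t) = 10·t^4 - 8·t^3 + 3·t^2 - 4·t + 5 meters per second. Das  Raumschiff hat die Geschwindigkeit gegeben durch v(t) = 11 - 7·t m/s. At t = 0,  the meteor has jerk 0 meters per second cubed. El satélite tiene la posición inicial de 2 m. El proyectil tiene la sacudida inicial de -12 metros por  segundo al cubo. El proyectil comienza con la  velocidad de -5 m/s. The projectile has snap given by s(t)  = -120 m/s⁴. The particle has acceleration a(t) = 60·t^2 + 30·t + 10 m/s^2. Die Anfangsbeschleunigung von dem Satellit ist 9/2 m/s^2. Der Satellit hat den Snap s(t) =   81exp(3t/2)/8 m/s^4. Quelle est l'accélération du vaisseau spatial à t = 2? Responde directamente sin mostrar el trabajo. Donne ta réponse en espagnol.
La respuesta es -7.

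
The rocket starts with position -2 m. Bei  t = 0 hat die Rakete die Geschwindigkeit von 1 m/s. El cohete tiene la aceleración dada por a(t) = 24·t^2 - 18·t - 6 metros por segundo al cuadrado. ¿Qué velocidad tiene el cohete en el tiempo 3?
Para resolver esto, necesitamos tomar 1 antiderivada de nuestra ecuación de la aceleración a(t) = 24·t^2 - 18·t - 6. Tomando ∫a(t)dt y aplicando v(0) = 1, encontramos v(t) = 8·t^3 - 9·t^2 - 6·t + 1. Tenemos la velocidad v(t) = 8·t^3 - 9·t^2 - 6·t + 1. Sustituyendo t = 3: v(3) = 118.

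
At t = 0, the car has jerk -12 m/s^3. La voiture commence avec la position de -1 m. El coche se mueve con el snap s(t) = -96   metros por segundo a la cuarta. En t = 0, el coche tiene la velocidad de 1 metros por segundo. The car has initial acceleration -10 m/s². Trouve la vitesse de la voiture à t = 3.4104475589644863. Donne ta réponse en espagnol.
Necesitamos integrar nuestra ecuación del snap s(t) = -96 3 veces. Tomando ∫s(t)dt y aplicando j(0) = -12, encontramos j(t) = -96·t - 12. Tomando ∫j(t)dt y aplicando a(0) = -10, encontramos a(t) = -48·t^2 - 12·t - 10. Integrando la aceleración y usando la condición inicial v(0) = 1, obtenemos v(t) = -16·t^3 - 6·t^2 - 10·t + 1. Tenemos la velocidad v(t) = -16·t^3 - 6·t^2 - 10·t + 1. Sustituyendo t = 3.4104475589644863: v(3.4104475589644863) = -737.570364191299.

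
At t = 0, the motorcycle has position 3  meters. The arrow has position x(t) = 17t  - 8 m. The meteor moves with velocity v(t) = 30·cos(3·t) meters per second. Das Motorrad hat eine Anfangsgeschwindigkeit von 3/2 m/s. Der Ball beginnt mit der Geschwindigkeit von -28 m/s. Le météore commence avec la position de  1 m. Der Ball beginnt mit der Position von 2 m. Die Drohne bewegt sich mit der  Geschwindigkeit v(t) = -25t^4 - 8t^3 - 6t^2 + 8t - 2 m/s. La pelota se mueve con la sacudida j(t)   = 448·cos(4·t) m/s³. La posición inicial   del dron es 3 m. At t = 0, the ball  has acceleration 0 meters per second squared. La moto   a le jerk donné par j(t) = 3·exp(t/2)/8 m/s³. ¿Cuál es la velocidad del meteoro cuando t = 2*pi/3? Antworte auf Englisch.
From the given velocity equation v(t) = 30·cos(3·t), we substitute t = 2*pi/3 to get v = 30.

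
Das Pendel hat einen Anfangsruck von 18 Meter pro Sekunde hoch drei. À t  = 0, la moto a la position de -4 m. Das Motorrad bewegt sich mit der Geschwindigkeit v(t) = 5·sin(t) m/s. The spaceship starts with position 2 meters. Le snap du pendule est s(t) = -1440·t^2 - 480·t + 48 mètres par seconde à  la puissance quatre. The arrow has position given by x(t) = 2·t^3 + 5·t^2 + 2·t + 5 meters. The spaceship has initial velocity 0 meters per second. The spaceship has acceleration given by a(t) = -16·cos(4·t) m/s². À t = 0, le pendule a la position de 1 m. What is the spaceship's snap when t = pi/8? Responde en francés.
Pour résoudre ceci, nous devons prendre 2 dérivées de notre équation de l'accélération a(t) = -16·cos(4·t). En prenant d/dt de a(t), nous trouvons j(t) = 64·sin(4·t). En prenant d/dt de j(t), nous trouvons s(t) = 256·cos(4·t). De l'équation du snap s(t) = 256·cos(4·t), nous substituons t = pi/8 pour obtenir s = 0.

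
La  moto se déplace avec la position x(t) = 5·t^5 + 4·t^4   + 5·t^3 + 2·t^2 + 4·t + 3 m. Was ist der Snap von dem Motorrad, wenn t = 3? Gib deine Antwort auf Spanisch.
Debemos derivar nuestra ecuación de la posición x(t) = 5·t^5 + 4·t^4 + 5·t^3 + 2·t^2 + 4·t + 3 4 veces. Derivando la posición, obtenemos la velocidad: v(t) = 25·t^4 + 16·t^3 + 15·t^2 + 4·t + 4. La derivada de la velocidad da la aceleración: a(t) = 100·t^3 + 48·t^2 + 30·t + 4. La derivada de la aceleración da la sacudida: j(t) = 300·t^2 + 96·t + 30. Tomando d/dt de j(t), encontramos s(t) = 600·t + 96. Usando s(t) = 600·t + 96 y sustituyendo t = 3, encontramos s = 1896.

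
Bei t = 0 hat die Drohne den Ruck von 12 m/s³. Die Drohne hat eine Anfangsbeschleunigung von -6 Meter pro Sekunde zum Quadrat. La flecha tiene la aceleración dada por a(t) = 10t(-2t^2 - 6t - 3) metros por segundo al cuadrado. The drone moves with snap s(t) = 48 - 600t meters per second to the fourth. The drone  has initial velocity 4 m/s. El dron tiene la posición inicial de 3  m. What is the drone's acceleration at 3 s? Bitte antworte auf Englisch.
Starting from snap s(t) = 48 - 600·t, we take 2 antiderivatives. The antiderivative of snap, with j(0) = 12, gives jerk: j(t) = -300·t^2 + 48·t + 12. The integral of jerk is acceleration. Using a(0) = -6, we get a(t) = -100·t^3 + 24·t^2 + 12·t - 6. Using a(t) = -100·t^3 + 24·t^2 + 12·t - 6 and substituting t = 3, we find a = -2454.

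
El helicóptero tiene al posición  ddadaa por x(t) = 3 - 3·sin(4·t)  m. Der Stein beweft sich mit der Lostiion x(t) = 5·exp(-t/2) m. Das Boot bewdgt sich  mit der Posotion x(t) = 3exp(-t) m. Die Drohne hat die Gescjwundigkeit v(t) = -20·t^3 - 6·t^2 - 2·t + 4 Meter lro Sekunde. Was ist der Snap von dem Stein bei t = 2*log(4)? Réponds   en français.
Nous devons dériver notre équation de la position x(t) = 5·exp(-t/2) 4 fois. En prenant d/dt de x(t), nous trouvons v(t) = -5·exp(-t/2)/2. En prenant d/dt de v(t), nous trouvons a(t) = 5·exp(-t/2)/4. En prenant d/dt de a(t), nous trouvons j(t) = -5·exp(-t/2)/8. En dérivant le jerk, nous obtenons le snap: s(t) = 5·exp(-t/2)/16. De l'équation du snap s(t) = 5·exp(-t/2)/16, nous substituons t = 2*log(4) pour obtenir s = 5/64.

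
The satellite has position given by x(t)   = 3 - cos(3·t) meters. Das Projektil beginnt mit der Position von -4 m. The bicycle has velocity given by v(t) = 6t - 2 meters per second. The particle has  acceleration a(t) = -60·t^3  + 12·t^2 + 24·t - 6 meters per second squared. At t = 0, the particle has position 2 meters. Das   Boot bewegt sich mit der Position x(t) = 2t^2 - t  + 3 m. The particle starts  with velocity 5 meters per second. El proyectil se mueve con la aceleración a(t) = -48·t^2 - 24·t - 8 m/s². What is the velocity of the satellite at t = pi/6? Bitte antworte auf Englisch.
Starting from position x(t) = 3 - cos(3·t), we take 1 derivative. The derivative of position gives velocity: v(t) = 3·sin(3·t). Using v(t) = 3·sin(3·t) and substituting t = pi/6, we find v = 3.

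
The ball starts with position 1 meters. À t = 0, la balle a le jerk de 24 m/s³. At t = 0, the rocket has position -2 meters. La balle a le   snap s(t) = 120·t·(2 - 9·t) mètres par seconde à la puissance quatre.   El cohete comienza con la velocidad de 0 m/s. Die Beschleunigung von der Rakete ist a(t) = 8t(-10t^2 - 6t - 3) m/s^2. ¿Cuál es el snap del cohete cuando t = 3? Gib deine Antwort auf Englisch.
To solve this, we need to take 2 derivatives of our acceleration equation a(t) = 8·t·(-10·t^2 - 6·t - 3). The derivative of acceleration gives jerk: j(t) = -80·t^2 + 8·t·(-20·t - 6) - 48·t - 24. Taking d/dt of j(t), we find s(t) = -480·t - 96. Using s(t) = -480·t - 96 and substituting t = 3, we find s = -1536.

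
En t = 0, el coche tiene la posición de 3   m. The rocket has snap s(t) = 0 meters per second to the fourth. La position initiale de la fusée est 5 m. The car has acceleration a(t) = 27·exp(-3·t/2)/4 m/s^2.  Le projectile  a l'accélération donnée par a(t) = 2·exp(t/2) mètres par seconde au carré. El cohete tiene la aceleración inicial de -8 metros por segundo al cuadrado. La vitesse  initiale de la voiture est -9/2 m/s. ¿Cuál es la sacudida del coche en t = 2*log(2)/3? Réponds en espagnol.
Para resolver esto, necesitamos tomar 1 derivada de nuestra ecuación de la aceleración a(t) = 27·exp(-3·t/2)/4. Derivando la aceleración, obtenemos la sacudida: j(t) = -81·exp(-3·t/2)/8. Usando j(t) = -81·exp(-3·t/2)/8 y sustituyendo t = 2*log(2)/3, encontramos j = -81/16.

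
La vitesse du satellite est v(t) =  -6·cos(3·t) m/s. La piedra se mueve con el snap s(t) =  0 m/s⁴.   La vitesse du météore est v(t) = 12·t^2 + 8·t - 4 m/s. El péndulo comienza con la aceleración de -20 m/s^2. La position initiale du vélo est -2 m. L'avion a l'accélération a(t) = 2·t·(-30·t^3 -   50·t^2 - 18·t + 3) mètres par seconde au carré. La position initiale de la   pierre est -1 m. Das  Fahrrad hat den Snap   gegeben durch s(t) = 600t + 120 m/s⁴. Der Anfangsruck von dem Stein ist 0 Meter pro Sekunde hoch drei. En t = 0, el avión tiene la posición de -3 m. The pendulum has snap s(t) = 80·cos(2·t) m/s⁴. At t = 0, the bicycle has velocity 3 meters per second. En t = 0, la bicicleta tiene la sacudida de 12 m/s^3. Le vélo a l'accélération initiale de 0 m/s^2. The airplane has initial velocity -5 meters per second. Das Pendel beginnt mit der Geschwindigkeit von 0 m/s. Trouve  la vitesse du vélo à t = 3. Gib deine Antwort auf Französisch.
En partant du snap s(t) = 600·t + 120, nous prenons 3 intégrales. En prenant ∫s(t)dt et en appliquant j(0) = 12, nous trouvons j(t) = 300·t^2 + 120·t + 12. En prenant ∫j(t)dt et en appliquant a(0) = 0, nous trouvons a(t) = 4·t·(25·t^2 + 15·t + 3). En prenant ∫a(t)dt et en appliquant v(0) = 3, nous trouvons v(t) = 25·t^4 + 20·t^3 + 6·t^2 + 3. De l'équation de la vitesse v(t) = 25·t^4 + 20·t^3 + 6·t^2 + 3, nous substituons t = 3 pour obtenir v = 2622.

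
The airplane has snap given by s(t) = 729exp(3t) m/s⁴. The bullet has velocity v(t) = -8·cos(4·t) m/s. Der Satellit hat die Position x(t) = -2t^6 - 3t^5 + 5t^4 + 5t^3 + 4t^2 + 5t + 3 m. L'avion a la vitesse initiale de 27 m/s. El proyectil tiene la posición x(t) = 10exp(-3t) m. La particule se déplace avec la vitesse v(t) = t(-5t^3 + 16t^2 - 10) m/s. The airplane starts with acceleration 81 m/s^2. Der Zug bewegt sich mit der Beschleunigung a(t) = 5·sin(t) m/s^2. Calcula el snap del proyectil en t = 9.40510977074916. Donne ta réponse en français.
En partant de la position x(t) = 10·exp(-3·t), nous prenons 4 dérivées. En prenant d/dt de x(t), nous trouvons v(t) = -30·exp(-3·t). En dérivant la vitesse, nous obtenons l'accélération: a(t) = 90·exp(-3·t). La dérivée de l'accélération donne le jerk: j(t) = -270·exp(-3·t). En prenant d/dt de j(t), nous trouvons s(t) = 810·exp(-3·t). En utilisant s(t) = 810·exp(-3·t) et en substituant t = 9.40510977074916, nous trouvons s = 4.51568036464154E-10.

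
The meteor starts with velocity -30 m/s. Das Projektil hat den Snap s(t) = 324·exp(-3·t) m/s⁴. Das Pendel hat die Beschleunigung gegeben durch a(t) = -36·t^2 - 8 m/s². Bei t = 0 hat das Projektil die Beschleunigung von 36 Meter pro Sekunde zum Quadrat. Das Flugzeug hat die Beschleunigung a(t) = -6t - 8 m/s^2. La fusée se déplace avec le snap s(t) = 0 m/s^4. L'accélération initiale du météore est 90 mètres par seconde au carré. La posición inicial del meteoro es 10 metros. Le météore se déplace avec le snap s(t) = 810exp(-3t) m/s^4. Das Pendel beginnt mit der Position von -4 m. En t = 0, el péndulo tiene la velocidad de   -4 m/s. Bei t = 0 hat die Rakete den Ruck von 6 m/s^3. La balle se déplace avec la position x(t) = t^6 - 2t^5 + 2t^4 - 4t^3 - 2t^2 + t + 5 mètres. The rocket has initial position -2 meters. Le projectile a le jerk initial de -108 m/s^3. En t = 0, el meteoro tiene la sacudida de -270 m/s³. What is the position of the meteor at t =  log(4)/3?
To find the answer, we compute 4 integrals of s(t) = 810·exp(-3·t). The integral of snap is jerk. Using j(0) = -270, we get j(t) = -270·exp(-3·t). The antiderivative of jerk is acceleration. Using a(0) = 90, we get a(t) = 90·exp(-3·t). The antiderivative of acceleration is velocity. Using v(0) = -30, we get v(t) = -30·exp(-3·t). Finding the antiderivative of v(t) and using x(0) = 10: x(t) = 10·exp(-3·t). We have position x(t) = 10·exp(-3·t). Substituting t = log(4)/3: x(log(4)/3) = 5/2.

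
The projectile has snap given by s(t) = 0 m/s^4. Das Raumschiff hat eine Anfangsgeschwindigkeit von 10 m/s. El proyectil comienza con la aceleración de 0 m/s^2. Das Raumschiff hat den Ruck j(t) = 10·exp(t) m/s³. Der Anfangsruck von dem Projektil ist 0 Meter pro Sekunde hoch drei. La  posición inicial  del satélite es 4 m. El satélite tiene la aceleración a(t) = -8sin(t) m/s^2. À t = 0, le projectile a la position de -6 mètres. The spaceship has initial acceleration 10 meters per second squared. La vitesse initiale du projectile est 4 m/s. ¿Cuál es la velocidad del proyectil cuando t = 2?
Debemos encontrar la antiderivada de nuestra ecuación del snap s(t) = 0 3 veces. La antiderivada del snap es la sacudida. Usando j(0) = 0, obtenemos j(t) = 0. La antiderivada de la sacudida, con a(0) = 0, da la aceleración: a(t) = 0. La integral de la aceleración, con v(0) = 4, da la velocidad: v(t) = 4. Tenemos la velocidad v(t) = 4. Sustituyendo t = 2: v(2) = 4.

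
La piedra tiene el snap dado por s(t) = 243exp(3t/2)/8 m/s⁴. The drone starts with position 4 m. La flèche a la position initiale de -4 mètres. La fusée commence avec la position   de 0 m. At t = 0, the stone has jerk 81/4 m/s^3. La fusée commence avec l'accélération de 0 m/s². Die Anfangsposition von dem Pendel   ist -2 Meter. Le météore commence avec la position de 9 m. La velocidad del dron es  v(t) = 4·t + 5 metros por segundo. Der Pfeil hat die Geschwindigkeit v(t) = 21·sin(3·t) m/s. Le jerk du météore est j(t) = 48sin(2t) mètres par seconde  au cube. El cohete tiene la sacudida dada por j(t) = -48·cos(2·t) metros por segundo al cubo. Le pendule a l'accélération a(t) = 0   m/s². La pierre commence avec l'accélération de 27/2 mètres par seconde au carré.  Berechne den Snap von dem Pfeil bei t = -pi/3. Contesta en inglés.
Starting from velocity v(t) = 21·sin(3·t), we take 3 derivatives. Differentiating velocity, we get acceleration: a(t) = 63·cos(3·t). The derivative of acceleration gives jerk: j(t) = -189·sin(3·t). Taking d/dt of j(t), we find s(t) = -567·cos(3·t). From the given snap equation s(t) = -567·cos(3·t), we substitute t = -pi/3 to get s = 567.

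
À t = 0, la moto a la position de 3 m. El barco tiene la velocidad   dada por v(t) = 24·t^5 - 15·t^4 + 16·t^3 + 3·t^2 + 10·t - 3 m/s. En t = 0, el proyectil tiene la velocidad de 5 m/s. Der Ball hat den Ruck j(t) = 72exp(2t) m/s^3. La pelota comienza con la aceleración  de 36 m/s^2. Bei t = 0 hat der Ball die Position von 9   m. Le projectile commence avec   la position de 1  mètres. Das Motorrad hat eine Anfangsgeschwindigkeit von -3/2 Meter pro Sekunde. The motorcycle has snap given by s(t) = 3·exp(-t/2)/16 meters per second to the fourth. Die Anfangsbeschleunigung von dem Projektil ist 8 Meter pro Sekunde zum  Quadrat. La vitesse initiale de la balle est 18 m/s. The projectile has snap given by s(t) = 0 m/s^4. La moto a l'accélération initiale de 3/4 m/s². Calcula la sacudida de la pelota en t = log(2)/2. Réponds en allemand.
Aus der Gleichung für den Ruck j(t) = 72·exp(2·t), setzen wir t = log(2)/2 ein und erhalten j = 144.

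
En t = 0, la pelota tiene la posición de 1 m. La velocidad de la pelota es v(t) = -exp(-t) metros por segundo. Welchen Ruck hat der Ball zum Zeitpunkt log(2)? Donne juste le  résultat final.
Die Antwort ist -1/2.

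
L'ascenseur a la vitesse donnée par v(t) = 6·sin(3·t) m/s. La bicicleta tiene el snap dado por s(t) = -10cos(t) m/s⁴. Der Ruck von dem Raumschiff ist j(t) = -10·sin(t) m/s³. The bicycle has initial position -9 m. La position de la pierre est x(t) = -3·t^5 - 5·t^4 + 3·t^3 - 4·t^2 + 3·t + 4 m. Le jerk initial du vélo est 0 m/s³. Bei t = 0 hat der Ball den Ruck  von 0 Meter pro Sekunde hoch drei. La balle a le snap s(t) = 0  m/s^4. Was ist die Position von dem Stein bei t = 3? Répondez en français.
En utilisant x(t) = -3·t^5 - 5·t^4 + 3·t^3 - 4·t^2 + 3·t + 4 et en substituant t = 3, nous trouvons x = -1076.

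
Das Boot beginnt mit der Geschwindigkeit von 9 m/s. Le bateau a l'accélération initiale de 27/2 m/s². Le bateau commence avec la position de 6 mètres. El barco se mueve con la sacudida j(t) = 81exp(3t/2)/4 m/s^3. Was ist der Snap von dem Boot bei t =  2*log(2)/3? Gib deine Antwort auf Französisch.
Pour résoudre ceci, nous devons prendre 1 dérivée de notre équation du jerk j(t) = 81·exp(3·t/2)/4. En dérivant le jerk, nous obtenons le snap: s(t) = 243·exp(3·t/2)/8. De l'équation du snap s(t) = 243·exp(3·t/2)/8, nous substituons t = 2*log(2)/3 pour obtenir s = 243/4.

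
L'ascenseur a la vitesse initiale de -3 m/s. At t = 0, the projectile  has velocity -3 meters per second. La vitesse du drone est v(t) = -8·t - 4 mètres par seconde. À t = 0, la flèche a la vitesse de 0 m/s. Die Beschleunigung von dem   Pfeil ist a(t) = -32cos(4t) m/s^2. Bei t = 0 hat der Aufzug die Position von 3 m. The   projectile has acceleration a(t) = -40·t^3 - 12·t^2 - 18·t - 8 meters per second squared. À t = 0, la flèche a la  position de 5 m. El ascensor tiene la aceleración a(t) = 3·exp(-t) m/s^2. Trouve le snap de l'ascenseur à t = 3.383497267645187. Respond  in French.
Nous devons dériver notre équation de l'accélération a(t) = 3·exp(-t) 2 fois. La dérivée de l'accélération donne le jerk: j(t) = -3·exp(-t). En dérivant le jerk, nous obtenons le snap: s(t) = 3·exp(-t). De l'équation du snap s(t) = 3·exp(-t), nous substituons t = 3.383497267645187 pour obtenir s = 0.101785768936267.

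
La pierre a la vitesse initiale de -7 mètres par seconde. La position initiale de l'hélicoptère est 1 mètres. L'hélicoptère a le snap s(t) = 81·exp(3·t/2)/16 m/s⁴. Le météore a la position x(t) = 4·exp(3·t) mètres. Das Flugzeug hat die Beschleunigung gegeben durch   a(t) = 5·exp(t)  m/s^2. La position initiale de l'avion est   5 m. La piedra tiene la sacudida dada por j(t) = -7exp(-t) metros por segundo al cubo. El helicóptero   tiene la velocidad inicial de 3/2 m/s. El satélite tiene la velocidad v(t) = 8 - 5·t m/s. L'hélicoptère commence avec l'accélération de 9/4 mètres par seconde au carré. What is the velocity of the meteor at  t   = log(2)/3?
We must differentiate our position equation x(t) = 4·exp(3·t) 1 time. Differentiating position, we get velocity: v(t) = 12·exp(3·t). We have velocity v(t) = 12·exp(3·t). Substituting t = log(2)/3: v(log(2)/3) = 24.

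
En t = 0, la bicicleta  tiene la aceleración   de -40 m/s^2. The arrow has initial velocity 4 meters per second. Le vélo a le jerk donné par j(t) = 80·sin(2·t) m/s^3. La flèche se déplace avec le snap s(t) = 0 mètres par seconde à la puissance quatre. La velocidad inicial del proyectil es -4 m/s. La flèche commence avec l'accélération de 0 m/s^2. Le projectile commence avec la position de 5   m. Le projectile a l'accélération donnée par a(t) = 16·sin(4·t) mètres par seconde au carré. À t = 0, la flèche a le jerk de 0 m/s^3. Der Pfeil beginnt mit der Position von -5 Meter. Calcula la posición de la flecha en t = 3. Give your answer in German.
Um dies zu lösen, müssen wir 4 Integrale unserer Gleichung für den Snap s(t) = 0 finden. Das Integral von dem Snap, mit j(0) = 0, ergibt den Ruck: j(t) = 0. Durch Integration von dem Ruck und Verwendung der Anfangsbedingung a(0) = 0, erhalten wir a(t) = 0. Mit ∫a(t)dt und Anwendung von v(0) = 4, finden wir v(t) = 4. Mit ∫v(t)dt und Anwendung von x(0) = -5, finden wir x(t) = 4·t - 5. Wir haben die Position x(t) = 4·t - 5. Durch Einsetzen von t = 3: x(3) = 7.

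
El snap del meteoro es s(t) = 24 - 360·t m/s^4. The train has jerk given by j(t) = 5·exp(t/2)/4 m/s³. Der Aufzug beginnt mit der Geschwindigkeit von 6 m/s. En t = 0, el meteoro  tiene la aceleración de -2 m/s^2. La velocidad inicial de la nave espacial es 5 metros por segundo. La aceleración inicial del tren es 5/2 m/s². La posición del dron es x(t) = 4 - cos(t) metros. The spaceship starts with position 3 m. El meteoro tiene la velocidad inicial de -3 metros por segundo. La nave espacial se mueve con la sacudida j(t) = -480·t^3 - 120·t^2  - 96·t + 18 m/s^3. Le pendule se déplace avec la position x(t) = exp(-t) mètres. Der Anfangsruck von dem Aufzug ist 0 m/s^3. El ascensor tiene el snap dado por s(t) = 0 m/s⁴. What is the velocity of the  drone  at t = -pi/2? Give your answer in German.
Ausgehend von der Position x(t) = 4 - cos(t), nehmen wir 1 Ableitung. Mit d/dt von x(t) finden wir v(t) = sin(t). Aus der Gleichung für die Geschwindigkeit v(t) = sin(t), setzen wir t = -pi/2 ein und erhalten v = -1.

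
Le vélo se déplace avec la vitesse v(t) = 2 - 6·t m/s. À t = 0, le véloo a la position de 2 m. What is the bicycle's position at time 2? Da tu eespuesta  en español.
Para resolver esto, necesitamos tomar 1 integral de nuestra ecuación de la velocidad v(t) = 2 - 6·t. La integral de la velocidad es la posición. Usando x(0) = 2, obtenemos x(t) = -3·t^2 + 2·t + 2. Usando x(t) = -3·t^2 + 2·t + 2 y sustituyendo t = 2, encontramos x = -6.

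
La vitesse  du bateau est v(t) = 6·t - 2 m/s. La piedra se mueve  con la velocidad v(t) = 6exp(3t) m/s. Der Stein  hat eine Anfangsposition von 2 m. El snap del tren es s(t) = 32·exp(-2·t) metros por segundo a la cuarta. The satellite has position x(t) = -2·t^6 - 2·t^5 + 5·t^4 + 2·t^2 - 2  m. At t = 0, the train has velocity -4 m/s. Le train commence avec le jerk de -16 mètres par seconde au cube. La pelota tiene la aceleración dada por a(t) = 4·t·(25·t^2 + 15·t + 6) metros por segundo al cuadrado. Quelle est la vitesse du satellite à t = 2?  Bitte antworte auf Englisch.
To solve this, we need to take 1 derivative of our position equation x(t) = -2·t^6 - 2·t^5 + 5·t^4 + 2·t^2 - 2. Taking d/dt of x(t), we find v(t) = -12·t^5 - 10·t^4 + 20·t^3 + 4·t. Using v(t) = -12·t^5 - 10·t^4 + 20·t^3 + 4·t and substituting t = 2, we find v = -376.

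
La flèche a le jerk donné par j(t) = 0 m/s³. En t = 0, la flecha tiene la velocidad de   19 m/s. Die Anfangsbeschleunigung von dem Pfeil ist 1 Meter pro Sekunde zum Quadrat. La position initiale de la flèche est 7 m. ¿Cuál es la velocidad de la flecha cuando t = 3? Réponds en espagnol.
Debemos encontrar la antiderivada de nuestra ecuación de la sacudida j(t) = 0 2 veces. Tomando ∫j(t)dt y aplicando a(0) = 1, encontramos a(t) = 1. Tomando ∫a(t)dt y aplicando v(0) = 19, encontramos v(t) = t + 19. Usando v(t) = t + 19 y sustituyendo t = 3, encontramos v = 22.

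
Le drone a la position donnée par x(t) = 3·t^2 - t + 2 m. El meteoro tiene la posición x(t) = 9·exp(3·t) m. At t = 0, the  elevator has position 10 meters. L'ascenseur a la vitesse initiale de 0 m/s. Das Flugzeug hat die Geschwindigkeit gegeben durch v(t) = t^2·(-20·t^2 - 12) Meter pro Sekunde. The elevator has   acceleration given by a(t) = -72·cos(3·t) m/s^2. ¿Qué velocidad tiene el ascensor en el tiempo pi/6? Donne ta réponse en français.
Nous devons trouver l'intégrale de notre équation de l'accélération a(t) = -72·cos(3·t) 1 fois. En intégrant l'accélération et en utilisant la condition initiale v(0) = 0, nous obtenons v(t) = -24·sin(3·t). De l'équation de la vitesse v(t) = -24·sin(3·t), nous substituons t = pi/6 pour obtenir v = -24.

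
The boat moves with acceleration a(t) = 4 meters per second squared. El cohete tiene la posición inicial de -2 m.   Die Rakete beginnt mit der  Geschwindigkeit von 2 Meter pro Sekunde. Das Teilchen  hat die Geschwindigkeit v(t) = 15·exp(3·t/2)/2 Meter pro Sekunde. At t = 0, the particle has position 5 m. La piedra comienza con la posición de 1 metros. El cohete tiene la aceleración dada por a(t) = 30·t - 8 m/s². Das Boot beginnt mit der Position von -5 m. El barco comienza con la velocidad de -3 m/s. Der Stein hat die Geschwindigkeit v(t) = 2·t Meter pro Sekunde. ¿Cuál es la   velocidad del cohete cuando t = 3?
Partiendo de la aceleración a(t) = 30·t - 8, tomamos 1 integral. Integrando la aceleración y usando la condición inicial v(0) = 2, obtenemos v(t) = 15·t^2 - 8·t + 2. Tenemos la velocidad v(t) = 15·t^2 - 8·t + 2. Sustituyendo t = 3: v(3) = 113.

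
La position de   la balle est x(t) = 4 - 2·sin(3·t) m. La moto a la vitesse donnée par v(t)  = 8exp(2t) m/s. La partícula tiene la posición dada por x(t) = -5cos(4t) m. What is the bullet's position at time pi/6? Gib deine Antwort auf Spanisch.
Tenemos la posición x(t) = 4 - 2·sin(3·t). Sustituyendo t = pi/6: x(pi/6) = 2.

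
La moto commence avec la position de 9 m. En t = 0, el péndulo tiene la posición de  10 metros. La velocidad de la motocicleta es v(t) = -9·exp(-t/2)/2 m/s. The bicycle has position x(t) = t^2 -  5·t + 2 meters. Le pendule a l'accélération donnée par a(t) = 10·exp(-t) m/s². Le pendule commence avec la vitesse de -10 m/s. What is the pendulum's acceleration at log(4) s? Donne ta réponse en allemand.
Wir haben die Beschleunigung a(t) = 10·exp(-t). Durch Einsetzen von t = log(4): a(log(4)) = 5/2.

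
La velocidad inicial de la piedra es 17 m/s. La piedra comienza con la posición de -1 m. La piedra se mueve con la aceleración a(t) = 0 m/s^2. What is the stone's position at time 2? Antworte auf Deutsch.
Wir müssen unsere Gleichung für die Beschleunigung a(t) = 0 2-mal integrieren. Mit ∫a(t)dt und Anwendung von v(0) = 17, finden wir v(t) = 17. Die Stammfunktion von der Geschwindigkeit ist die Position. Mit x(0) = -1 erhalten wir x(t) = 17·t - 1. Wir haben die Position x(t) = 17·t - 1. Durch Einsetzen von t = 2: x(2) = 33.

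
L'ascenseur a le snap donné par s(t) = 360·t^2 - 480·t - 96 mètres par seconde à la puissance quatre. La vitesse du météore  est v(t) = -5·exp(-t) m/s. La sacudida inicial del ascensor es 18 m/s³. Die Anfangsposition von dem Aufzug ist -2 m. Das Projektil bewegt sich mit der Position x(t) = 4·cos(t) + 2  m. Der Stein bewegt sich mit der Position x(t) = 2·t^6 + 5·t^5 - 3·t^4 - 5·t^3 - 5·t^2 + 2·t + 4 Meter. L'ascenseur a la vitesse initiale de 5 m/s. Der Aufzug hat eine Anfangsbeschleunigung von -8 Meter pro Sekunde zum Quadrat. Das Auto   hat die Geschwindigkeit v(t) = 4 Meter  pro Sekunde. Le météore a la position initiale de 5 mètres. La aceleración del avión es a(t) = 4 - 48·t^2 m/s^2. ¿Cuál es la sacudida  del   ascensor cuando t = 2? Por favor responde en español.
Necesitamos integrar nuestra ecuación del snap s(t) = 360·t^2 - 480·t - 96 1 vez. La antiderivada del snap es la sacudida. Usando j(0) = 18, obtenemos j(t) = 120·t^3 - 240·t^2 - 96·t + 18. De la ecuación de la sacudida j(t) = 120·t^3 - 240·t^2 - 96·t + 18, sustituimos t = 2 para obtener j = -174.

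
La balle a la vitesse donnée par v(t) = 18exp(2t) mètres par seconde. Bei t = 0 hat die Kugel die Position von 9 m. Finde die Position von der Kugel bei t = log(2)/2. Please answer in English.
We must find the antiderivative of our velocity equation v(t) = 18·exp(2·t) 1 time. The integral of velocity, with x(0) = 9, gives position: x(t) = 9·exp(2·t). From the given position equation x(t) = 9·exp(2·t), we substitute t = log(2)/2 to get x = 18.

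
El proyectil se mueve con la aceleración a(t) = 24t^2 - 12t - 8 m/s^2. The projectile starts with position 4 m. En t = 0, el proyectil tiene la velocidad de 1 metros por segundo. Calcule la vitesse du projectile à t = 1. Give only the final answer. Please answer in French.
La vitesse à t = 1 est v = -5.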